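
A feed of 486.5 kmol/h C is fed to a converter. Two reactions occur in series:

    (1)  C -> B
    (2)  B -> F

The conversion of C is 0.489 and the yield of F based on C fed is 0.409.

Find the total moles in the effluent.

Conversion of C: C consumed = 1ξ₁ = 0.489 × 486.5 → ξ₁ = 237.9 kmol/h.
Yield of F: 1ξ₂ / 486.5 = 0.409 → ξ₂ = 199 kmol/h.
Outlet amounts (n = n₀ + Σ ν·ξ):
  C: 486.5 − 1(237.9) = 248.6
  B: 0 + 1(237.9) − 1(199) = 38.92
  F: 0 + 1(199) = 199
Total out = 248.6 + 38.92 + 199 = 486.5 kmol/h.

486 kmol/h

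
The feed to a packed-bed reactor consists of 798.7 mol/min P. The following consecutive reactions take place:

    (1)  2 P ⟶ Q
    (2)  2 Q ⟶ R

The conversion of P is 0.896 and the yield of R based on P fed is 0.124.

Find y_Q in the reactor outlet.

Conversion of P: P consumed = 2ξ₁ = 0.896 × 798.7 → ξ₁ = 357.8 mol/min.
Yield of R: 1ξ₂ / 798.7 = 0.124 → ξ₂ = 99.04 mol/min.
Outlet amounts (n = n₀ + Σ ν·ξ):
  P: 798.7 − 2(357.8) = 83.06
  Q: 0 + 1(357.8) − 2(99.04) = 159.7
  R: 0 + 1(99.04) = 99.04
Total out = 341.8 mol/min; y_Q = 159.7 / 341.8 = 0.4673.

0.467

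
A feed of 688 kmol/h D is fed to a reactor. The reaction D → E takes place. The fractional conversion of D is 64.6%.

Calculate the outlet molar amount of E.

444 kmol/h

D reacted = 0.646 × 688 = 444.4 kmol/h; ν_D = −1, so ξ = 444.4/1 = 444.4 kmol/h.
Outlet amounts (n = n₀ + ν ξ):
  D: 688 − 1(444.4) = 243.6
  E: 0 + 1(444.4) = 444.4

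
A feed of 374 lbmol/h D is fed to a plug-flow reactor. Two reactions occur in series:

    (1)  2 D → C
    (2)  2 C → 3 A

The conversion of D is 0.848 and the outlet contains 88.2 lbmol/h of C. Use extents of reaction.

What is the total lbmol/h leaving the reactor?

251 lbmol/h

Conversion of D: D consumed = 2ξ₁ = 0.848 × 374 → ξ₁ = 158.6 lbmol/h.
C balance: n_C = 0 + 1ξ₁ − 2ξ₂ = 88.2 → ξ₂ = (1·158.6 − 88.2)/2 = 35.19 lbmol/h.
Outlet amounts (n = n₀ + Σ ν·ξ):
  D: 374 − 2(158.6) = 56.85
  C: 0 + 1(158.6) − 2(35.19) = 88.2
  A: 0 + 3(35.19) = 105.6
Total out = 56.85 + 88.2 + 105.6 = 250.6 lbmol/h.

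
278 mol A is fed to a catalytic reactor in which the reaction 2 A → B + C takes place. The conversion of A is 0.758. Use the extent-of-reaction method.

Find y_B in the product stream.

A reacted = 0.758 × 278 = 210.7 mol; ν_A = −2, so ξ = 210.7/2 = 105.4 mol.
Outlet amounts (n = n₀ + ν ξ):
  A: 278 − 2(105.4) = 67.28
  B: 0 + 1(105.4) = 105.4
  C: 0 + 1(105.4) = 105.4
Total out = 278 mol; y_B = 105.4 / 278 = 0.379.

0.379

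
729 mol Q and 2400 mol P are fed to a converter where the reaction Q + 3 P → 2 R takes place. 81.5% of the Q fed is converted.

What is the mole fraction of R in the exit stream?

Q reacted = 0.815 × 729 = 594.1 mol; ν_Q = −1, so ξ = 594.1/1 = 594.1 mol.
Outlet amounts (n = n₀ + ν ξ):
  Q: 729 − 1(594.1) = 134.9
  P: 2400 − 3(594.1) = 617.6
  R: 0 + 2(594.1) = 1188
Total out = 1941 mol; y_R = 1188 / 1941 = 0.6123.

0.612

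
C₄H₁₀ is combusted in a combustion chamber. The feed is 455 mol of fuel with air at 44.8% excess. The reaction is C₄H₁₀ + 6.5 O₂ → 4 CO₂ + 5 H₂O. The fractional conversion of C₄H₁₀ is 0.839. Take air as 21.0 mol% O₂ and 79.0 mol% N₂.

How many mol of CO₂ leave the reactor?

Stoichiometric O₂ = 6.5 × 455 = 2958 mol; O₂ fed = 2958 × 1.448 = 4282 mol.
N₂ fed = 4282 × 79/21 = 16110 mol.
Fuel reacted = 0.839 × 455 → ξ = 381.7 mol.
Outlet (n = n₀ + ν ξ):
  C₄H₁₀: 455 − 1(381.7) = 73.25
  O₂: 4282 − 6.5(381.7) = 1801
  N₂: 16110 (inert)
  CO₂: 0 + 4(381.7) = 1527
  H₂O: 0 + 5(381.7) = 1909

1530 mol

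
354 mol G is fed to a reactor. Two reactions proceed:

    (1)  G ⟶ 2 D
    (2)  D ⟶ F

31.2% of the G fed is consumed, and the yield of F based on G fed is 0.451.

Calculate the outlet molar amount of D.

61.2 mol

Conversion of G: G consumed = 1ξ₁ = 0.312 × 354 → ξ₁ = 110.4 mol.
Yield of F: 1ξ₂ / 354 = 0.451 → ξ₂ = 159.7 mol.
Outlet amounts (n = n₀ + Σ ν·ξ):
  G: 354 − 1(110.4) = 243.6
  D: 0 + 2(110.4) − 1(159.7) = 61.24
  F: 0 + 1(159.7) = 159.7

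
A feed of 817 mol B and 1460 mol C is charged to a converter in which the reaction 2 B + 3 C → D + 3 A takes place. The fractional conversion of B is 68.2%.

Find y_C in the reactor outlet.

B reacted = 0.682 × 817 = 557.2 mol; ν_B = −2, so ξ = 557.2/2 = 278.6 mol.
Outlet amounts (n = n₀ + ν ξ):
  B: 817 − 2(278.6) = 259.8
  C: 1460 − 3(278.6) = 624.2
  D: 0 + 1(278.6) = 278.6
  A: 0 + 3(278.6) = 835.8
Total out = 1998 mol; y_C = 624.2 / 1998 = 0.3124.

0.312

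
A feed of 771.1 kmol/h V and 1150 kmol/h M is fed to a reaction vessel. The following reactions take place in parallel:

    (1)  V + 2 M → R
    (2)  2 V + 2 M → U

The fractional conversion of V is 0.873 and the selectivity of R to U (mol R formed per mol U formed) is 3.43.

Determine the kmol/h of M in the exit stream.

Conversion of V: V consumed = 0.873 × 771.1 = 673.2 kmol/h = 1ξ₁ + 2ξ₂.
Selectivity: 1ξ₁ / (1ξ₂) = 3.43 → ξ₁ = 3.43 ξ₂.
Substitute: (1·3.43 + 2) ξ₂ = 673.2 → ξ₂ = 124 kmol/h, ξ₁ = 425.2 kmol/h.
Outlet amounts (n = n₀ + Σ ν·ξ):
  V: 771.1 − 1(425.2) − 2(124) = 97.93
  M: 1150 − 2(425.2) − 2(124) = 51.6
  R: 0 + 1(425.2) = 425.2
  U: 0 + 1(124) = 124

51.6 kmol/h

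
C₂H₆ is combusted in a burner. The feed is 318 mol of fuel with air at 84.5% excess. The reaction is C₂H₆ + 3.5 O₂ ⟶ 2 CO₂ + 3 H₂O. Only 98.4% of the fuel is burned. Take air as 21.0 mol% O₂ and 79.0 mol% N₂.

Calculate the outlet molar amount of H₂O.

939 mol

Stoichiometric O₂ = 3.5 × 318 = 1113 mol; O₂ fed = 1113 × 1.845 = 2053 mol.
N₂ fed = 2053 × 79/21 = 7725 mol.
Fuel reacted = 0.984 × 318 → ξ = 312.9 mol.
Outlet (n = n₀ + ν ξ):
  C₂H₆: 318 − 1(312.9) = 5.088
  O₂: 2053 − 3.5(312.9) = 958.3
  N₂: 7725 (inert)
  CO₂: 0 + 2(312.9) = 625.8
  H₂O: 0 + 3(312.9) = 938.7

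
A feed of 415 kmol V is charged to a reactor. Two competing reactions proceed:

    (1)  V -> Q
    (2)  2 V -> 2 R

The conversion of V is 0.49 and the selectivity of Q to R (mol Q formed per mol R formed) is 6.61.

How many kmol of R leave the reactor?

26.7 kmol

Conversion of V: V consumed = 0.49 × 415 = 203.3 kmol = 1ξ₁ + 2ξ₂.
Selectivity: 1ξ₁ / (2ξ₂) = 6.61 → ξ₁ = 13.22 ξ₂.
Substitute: (1·13.22 + 2) ξ₂ = 203.3 → ξ₂ = 13.36 kmol, ξ₁ = 176.6 kmol.
Outlet amounts (n = n₀ + Σ ν·ξ):
  V: 415 − 1(176.6) − 2(13.36) = 211.7
  Q: 0 + 1(176.6) = 176.6
  R: 0 + 2(13.36) = 26.72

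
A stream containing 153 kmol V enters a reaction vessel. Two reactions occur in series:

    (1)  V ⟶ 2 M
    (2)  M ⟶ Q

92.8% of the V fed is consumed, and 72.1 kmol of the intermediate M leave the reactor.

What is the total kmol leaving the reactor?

Conversion of V: V consumed = 1ξ₁ = 0.928 × 153 → ξ₁ = 142 kmol.
M balance: n_M = 0 + 2ξ₁ − 1ξ₂ = 72.1 → ξ₂ = (2·142 − 72.1)/1 = 211.9 kmol.
Outlet amounts (n = n₀ + Σ ν·ξ):
  V: 153 − 1(142) = 11.02
  M: 0 + 2(142) − 1(211.9) = 72.1
  Q: 0 + 1(211.9) = 211.9
Total out = 11.02 + 72.1 + 211.9 = 295 kmol.

295 kmol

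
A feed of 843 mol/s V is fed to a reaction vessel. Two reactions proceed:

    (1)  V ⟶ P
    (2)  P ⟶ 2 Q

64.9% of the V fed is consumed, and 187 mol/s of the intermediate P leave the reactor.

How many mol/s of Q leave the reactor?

Conversion of V: V consumed = 1ξ₁ = 0.649 × 843 → ξ₁ = 547.1 mol/s.
P balance: n_P = 0 + 1ξ₁ − 1ξ₂ = 187 → ξ₂ = (1·547.1 − 187)/1 = 360.1 mol/s.
Outlet amounts (n = n₀ + Σ ν·ξ):
  V: 843 − 1(547.1) = 295.9
  P: 0 + 1(547.1) − 1(360.1) = 187
  Q: 0 + 2(360.1) = 720.2

720 mol/s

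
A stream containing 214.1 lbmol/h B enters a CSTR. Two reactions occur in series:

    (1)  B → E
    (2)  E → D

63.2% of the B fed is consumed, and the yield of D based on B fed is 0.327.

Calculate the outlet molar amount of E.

Conversion of B: B consumed = 1ξ₁ = 0.632 × 214.1 → ξ₁ = 135.3 lbmol/h.
Yield of D: 1ξ₂ / 214.1 = 0.327 → ξ₂ = 70.01 lbmol/h.
Outlet amounts (n = n₀ + Σ ν·ξ):
  B: 214.1 − 1(135.3) = 78.79
  E: 0 + 1(135.3) − 1(70.01) = 65.3
  D: 0 + 1(70.01) = 70.01

65.3 lbmol/h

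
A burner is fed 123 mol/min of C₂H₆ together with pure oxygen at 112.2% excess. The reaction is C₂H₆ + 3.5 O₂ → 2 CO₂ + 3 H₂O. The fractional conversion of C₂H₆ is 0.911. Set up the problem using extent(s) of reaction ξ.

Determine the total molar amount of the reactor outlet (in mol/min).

1090 mol/min

Stoichiometric O₂ = 3.5 × 123 = 430.5 mol/min; O₂ fed = 430.5 × 2.122 = 913.5 mol/min.
Fuel reacted = 0.911 × 123 → ξ = 112.1 mol/min.
Outlet (n = n₀ + ν ξ):
  C₂H₆: 123 − 1(112.1) = 10.95
  O₂: 913.5 − 3.5(112.1) = 521.3
  CO₂: 0 + 2(112.1) = 224.1
  H₂O: 0 + 3(112.1) = 336.2
Total out = 10.95 + 521.3 + 224.1 + 336.2 = 1093 mol/min.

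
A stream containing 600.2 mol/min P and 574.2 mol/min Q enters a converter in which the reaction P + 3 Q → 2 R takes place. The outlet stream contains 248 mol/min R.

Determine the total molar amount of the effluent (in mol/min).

For R: n = n₀ + 2ξ → 248 = 0 + 2ξ, giving ξ = 124 mol/min.
Outlet amounts (n = n₀ + ν ξ):
  P: 600.2 − 1(124) = 476.2
  Q: 574.2 − 3(124) = 202.2
  R: 0 + 2(124) = 248
Total out = 476.2 + 202.2 + 248 = 926.4 mol/min.

926 mol/min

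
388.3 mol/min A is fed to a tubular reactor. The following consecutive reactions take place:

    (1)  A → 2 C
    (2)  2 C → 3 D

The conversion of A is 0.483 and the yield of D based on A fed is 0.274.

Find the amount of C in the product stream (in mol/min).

Conversion of A: A consumed = 1ξ₁ = 0.483 × 388.3 → ξ₁ = 187.5 mol/min.
Yield of D: 3ξ₂ / 388.3 = 0.274 → ξ₂ = 35.46 mol/min.
Outlet amounts (n = n₀ + Σ ν·ξ):
  A: 388.3 − 1(187.5) = 200.8
  C: 0 + 2(187.5) − 2(35.46) = 304.2
  D: 0 + 3(35.46) = 106.4

304 mol/min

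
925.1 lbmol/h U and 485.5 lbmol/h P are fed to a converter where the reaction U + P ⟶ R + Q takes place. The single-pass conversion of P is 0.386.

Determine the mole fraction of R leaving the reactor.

0.133

P reacted = 0.386 × 485.5 = 187.4 lbmol/h; ν_P = −1, so ξ = 187.4/1 = 187.4 lbmol/h.
Outlet amounts (n = n₀ + ν ξ):
  U: 925.1 − 1(187.4) = 737.7
  P: 485.5 − 1(187.4) = 298.1
  R: 0 + 1(187.4) = 187.4
  Q: 0 + 1(187.4) = 187.4
Total out = 1411 lbmol/h; y_R = 187.4 / 1411 = 0.1329.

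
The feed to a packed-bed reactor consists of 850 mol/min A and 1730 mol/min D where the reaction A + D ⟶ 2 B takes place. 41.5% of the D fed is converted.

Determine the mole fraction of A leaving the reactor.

D reacted = 0.415 × 1730 = 717.9 mol/min; ν_D = −1, so ξ = 717.9/1 = 717.9 mol/min.
Outlet amounts (n = n₀ + ν ξ):
  A: 850 − 1(717.9) = 132.1
  D: 1730 − 1(717.9) = 1012
  B: 0 + 2(717.9) = 1436
Total out = 2580 mol/min; y_A = 132.1 / 2580 = 0.05118.

0.0512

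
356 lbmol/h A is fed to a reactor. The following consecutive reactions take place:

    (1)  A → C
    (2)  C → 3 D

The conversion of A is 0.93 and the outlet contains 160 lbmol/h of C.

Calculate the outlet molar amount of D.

513 lbmol/h

Conversion of A: A consumed = 1ξ₁ = 0.93 × 356 → ξ₁ = 331.1 lbmol/h.
C balance: n_C = 0 + 1ξ₁ − 1ξ₂ = 160 → ξ₂ = (1·331.1 − 160)/1 = 171.1 lbmol/h.
Outlet amounts (n = n₀ + Σ ν·ξ):
  A: 356 − 1(331.1) = 24.92
  C: 0 + 1(331.1) − 1(171.1) = 160
  D: 0 + 3(171.1) = 513.2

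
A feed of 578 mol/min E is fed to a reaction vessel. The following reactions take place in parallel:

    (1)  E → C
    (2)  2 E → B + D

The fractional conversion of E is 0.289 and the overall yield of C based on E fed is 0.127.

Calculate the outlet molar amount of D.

46.8 mol/min

Yield of C: 1ξ₁ / 578 = 0.127 → ξ₁ = 73.41 mol/min.
Conversion of E: 1ξ₁ + 2ξ₂ = 0.289 × 578 = 167 → ξ₂ = 46.82 mol/min.
Outlet amounts (n = n₀ + Σ ν·ξ):
  E: 578 − 1(73.41) − 2(46.82) = 411
  C: 0 + 1(73.41) = 73.41
  B: 0 + 1(46.82) = 46.82
  D: 0 + 1(46.82) = 46.82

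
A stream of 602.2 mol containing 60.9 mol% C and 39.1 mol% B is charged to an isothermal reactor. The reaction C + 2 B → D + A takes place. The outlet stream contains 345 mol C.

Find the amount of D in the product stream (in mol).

21.7 mol

For C: n = n₀ − 1ξ → 345 = 366.7 − 1ξ, giving ξ = 21.74 mol.
Outlet amounts (n = n₀ + ν ξ):
  C: 366.7 − 1(21.74) = 345
  B: 235.5 − 2(21.74) = 192
  D: 0 + 1(21.74) = 21.74
  A: 0 + 1(21.74) = 21.74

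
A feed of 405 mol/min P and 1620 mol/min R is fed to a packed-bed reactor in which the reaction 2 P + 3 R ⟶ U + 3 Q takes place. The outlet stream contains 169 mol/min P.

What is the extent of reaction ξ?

For P: n = n₀ − 2ξ → 169 = 405 − 2ξ, giving ξ = 118 mol/min.
Outlet amounts (n = n₀ + ν ξ):
  P: 405 − 2(118) = 169
  R: 1620 − 3(118) = 1266
  U: 0 + 1(118) = 118
  Q: 0 + 3(118) = 354

ξ = 118 mol/min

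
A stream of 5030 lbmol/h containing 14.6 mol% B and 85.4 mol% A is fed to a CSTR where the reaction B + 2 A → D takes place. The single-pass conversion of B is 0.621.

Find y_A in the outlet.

0.822

B reacted = 0.621 × 734.4 = 456 lbmol/h; ν_B = −1, so ξ = 456/1 = 456 lbmol/h.
Outlet amounts (n = n₀ + ν ξ):
  B: 734.4 − 1(456) = 278.3
  A: 4296 − 2(456) = 3384
  D: 0 + 1(456) = 456
Total out = 4118 lbmol/h; y_A = 3384 / 4118 = 0.8217.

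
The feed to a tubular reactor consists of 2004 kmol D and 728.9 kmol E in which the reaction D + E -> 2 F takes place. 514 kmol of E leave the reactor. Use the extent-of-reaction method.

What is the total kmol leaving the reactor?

For E: n = n₀ − 1ξ → 514 = 728.9 − 1ξ, giving ξ = 214.9 kmol.
Outlet amounts (n = n₀ + ν ξ):
  D: 2004 − 1(214.9) = 1789
  E: 728.9 − 1(214.9) = 514
  F: 0 + 2(214.9) = 429.8
Total out = 1789 + 514 + 429.8 = 2733 kmol.

2730 kmol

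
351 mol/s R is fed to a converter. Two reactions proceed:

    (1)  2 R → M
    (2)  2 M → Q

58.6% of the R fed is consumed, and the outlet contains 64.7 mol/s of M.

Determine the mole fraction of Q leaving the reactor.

Conversion of R: R consumed = 2ξ₁ = 0.586 × 351 → ξ₁ = 102.8 mol/s.
M balance: n_M = 0 + 1ξ₁ − 2ξ₂ = 64.7 → ξ₂ = (1·102.8 − 64.7)/2 = 19.07 mol/s.
Outlet amounts (n = n₀ + Σ ν·ξ):
  R: 351 − 2(102.8) = 145.3
  M: 0 + 1(102.8) − 2(19.07) = 64.7
  Q: 0 + 1(19.07) = 19.07
Total out = 229.1 mol/s; y_Q = 19.07 / 229.1 = 0.08325.

0.0833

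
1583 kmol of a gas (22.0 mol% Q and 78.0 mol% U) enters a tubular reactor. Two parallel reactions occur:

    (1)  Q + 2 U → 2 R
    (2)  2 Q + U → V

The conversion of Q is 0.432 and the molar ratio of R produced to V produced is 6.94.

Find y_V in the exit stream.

Conversion of Q: Q consumed = 0.432 × 348.3 = 150.4 kmol = 1ξ₁ + 2ξ₂.
Selectivity: 2ξ₁ / (1ξ₂) = 6.94 → ξ₁ = 3.47 ξ₂.
Substitute: (1·3.47 + 2) ξ₂ = 150.4 → ξ₂ = 27.5 kmol, ξ₁ = 95.44 kmol.
Outlet amounts (n = n₀ + Σ ν·ξ):
  Q: 348.3 − 1(95.44) − 2(27.5) = 197.8
  U: 1235 − 2(95.44) − 1(27.5) = 1016
  R: 0 + 2(95.44) = 190.9
  V: 0 + 1(27.5) = 27.5
Total out = 1433 kmol; y_V = 27.5 / 1433 = 0.0192.

0.0192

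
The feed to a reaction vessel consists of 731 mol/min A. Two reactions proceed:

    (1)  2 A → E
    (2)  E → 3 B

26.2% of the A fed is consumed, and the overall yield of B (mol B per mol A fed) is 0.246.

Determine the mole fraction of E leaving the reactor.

Conversion of A: A consumed = 2ξ₁ = 0.262 × 731 → ξ₁ = 95.76 mol/min.
Yield of B: 3ξ₂ / 731 = 0.246 → ξ₂ = 59.94 mol/min.
Outlet amounts (n = n₀ + Σ ν·ξ):
  A: 731 − 2(95.76) = 539.5
  E: 0 + 1(95.76) − 1(59.94) = 35.82
  B: 0 + 3(59.94) = 179.8
Total out = 755.1 mol/min; y_E = 35.82 / 755.1 = 0.04743.

0.0474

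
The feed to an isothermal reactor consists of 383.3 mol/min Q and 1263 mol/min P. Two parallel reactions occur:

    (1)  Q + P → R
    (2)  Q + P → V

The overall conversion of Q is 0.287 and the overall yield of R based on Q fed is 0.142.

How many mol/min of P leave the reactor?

Yield of R: 1ξ₁ / 383.3 = 0.142 → ξ₁ = 54.43 mol/min.
Conversion of Q: 1ξ₁ + 1ξ₂ = 0.287 × 383.3 = 110 → ξ₂ = 55.58 mol/min.
Outlet amounts (n = n₀ + Σ ν·ξ):
  Q: 383.3 − 1(54.43) − 1(55.58) = 273.3
  P: 1263 − 1(54.43) − 1(55.58) = 1153
  R: 0 + 1(54.43) = 54.43
  V: 0 + 1(55.58) = 55.58

1150 mol/min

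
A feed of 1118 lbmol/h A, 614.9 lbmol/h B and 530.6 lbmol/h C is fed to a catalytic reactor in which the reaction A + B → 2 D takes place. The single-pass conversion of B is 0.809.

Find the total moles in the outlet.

B reacted = 0.809 × 614.9 = 497.5 lbmol/h; ν_B = −1, so ξ = 497.5/1 = 497.5 lbmol/h.
Outlet amounts (n = n₀ + ν ξ):
  A: 1118 − 1(497.5) = 620.5
  B: 614.9 − 1(497.5) = 117.4
  D: 0 + 2(497.5) = 994.9
  C: 530.6 (inert)
Total out = 620.5 + 117.4 + 994.9 + 530.6 = 2264 lbmol/h.

2260 lbmol/h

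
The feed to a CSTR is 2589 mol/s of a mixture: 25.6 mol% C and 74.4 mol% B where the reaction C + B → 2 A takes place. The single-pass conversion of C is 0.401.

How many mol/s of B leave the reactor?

C reacted = 0.401 × 662.8 = 265.8 mol/s; ν_C = −1, so ξ = 265.8/1 = 265.8 mol/s.
Outlet amounts (n = n₀ + ν ξ):
  C: 662.8 − 1(265.8) = 397
  B: 1926 − 1(265.8) = 1660
  A: 0 + 2(265.8) = 531.6

1660 mol/s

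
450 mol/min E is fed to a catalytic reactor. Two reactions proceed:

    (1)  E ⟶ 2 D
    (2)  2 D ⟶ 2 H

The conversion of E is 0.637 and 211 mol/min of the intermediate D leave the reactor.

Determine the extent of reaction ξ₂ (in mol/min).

Conversion of E: E consumed = 1ξ₁ = 0.637 × 450 → ξ₁ = 286.6 mol/min.
D balance: n_D = 0 + 2ξ₁ − 2ξ₂ = 211 → ξ₂ = (2·286.6 − 211)/2 = 181.1 mol/min.
Outlet amounts (n = n₀ + Σ ν·ξ):
  E: 450 − 1(286.6) = 163.4
  D: 0 + 2(286.6) − 2(181.1) = 211
  H: 0 + 2(181.1) = 362.3

ξ₂ = 181 mol/min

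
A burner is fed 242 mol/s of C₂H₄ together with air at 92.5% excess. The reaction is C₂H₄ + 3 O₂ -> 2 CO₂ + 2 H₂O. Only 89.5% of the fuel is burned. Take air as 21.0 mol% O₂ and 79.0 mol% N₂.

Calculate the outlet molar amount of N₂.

Stoichiometric O₂ = 3 × 242 = 726 mol/s; O₂ fed = 726 × 1.925 = 1398 mol/s.
N₂ fed = 1398 × 79/21 = 5257 mol/s.
Fuel reacted = 0.895 × 242 → ξ = 216.6 mol/s.
Outlet (n = n₀ + ν ξ):
  C₂H₄: 242 − 1(216.6) = 25.41
  O₂: 1398 − 3(216.6) = 747.8
  N₂: 5257 (inert)
  CO₂: 0 + 2(216.6) = 433.2
  H₂O: 0 + 2(216.6) = 433.2

5260 mol/s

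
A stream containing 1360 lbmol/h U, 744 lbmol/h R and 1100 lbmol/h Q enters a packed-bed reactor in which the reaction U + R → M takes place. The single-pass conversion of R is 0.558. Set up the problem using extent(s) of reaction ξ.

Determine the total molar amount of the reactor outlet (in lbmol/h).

R reacted = 0.558 × 744 = 415.2 lbmol/h; ν_R = −1, so ξ = 415.2/1 = 415.2 lbmol/h.
Outlet amounts (n = n₀ + ν ξ):
  U: 1360 − 1(415.2) = 944.8
  R: 744 − 1(415.2) = 328.8
  M: 0 + 1(415.2) = 415.2
  Q: 1100 (inert)
Total out = 944.8 + 328.8 + 415.2 + 1100 = 2789 lbmol/h.

2790 lbmol/h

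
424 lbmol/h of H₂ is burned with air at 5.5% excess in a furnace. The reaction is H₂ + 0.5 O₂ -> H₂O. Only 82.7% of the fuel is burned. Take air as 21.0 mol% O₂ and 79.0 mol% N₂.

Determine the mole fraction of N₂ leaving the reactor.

0.64

Stoichiometric O₂ = 0.5 × 424 = 212 lbmol/h; O₂ fed = 212 × 1.055 = 223.7 lbmol/h.
N₂ fed = 223.7 × 79/21 = 841.4 lbmol/h.
Fuel reacted = 0.827 × 424 → ξ = 350.6 lbmol/h.
Outlet (n = n₀ + ν ξ):
  H₂: 424 − 1(350.6) = 73.35
  O₂: 223.7 − 0.5(350.6) = 48.34
  N₂: 841.4 (inert)
  H₂O: 0 + 1(350.6) = 350.6
Total out = 1314 lbmol/h; y_N₂ = 841.4 / 1314 = 0.6405.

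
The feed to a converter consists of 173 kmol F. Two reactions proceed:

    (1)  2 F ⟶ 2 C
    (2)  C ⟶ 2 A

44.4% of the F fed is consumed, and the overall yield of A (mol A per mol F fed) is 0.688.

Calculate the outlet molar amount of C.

17.3 kmol

Conversion of F: F consumed = 2ξ₁ = 0.444 × 173 → ξ₁ = 38.41 kmol.
Yield of A: 2ξ₂ / 173 = 0.688 → ξ₂ = 59.51 kmol.
Outlet amounts (n = n₀ + Σ ν·ξ):
  F: 173 − 2(38.41) = 96.19
  C: 0 + 2(38.41) − 1(59.51) = 17.3
  A: 0 + 2(59.51) = 119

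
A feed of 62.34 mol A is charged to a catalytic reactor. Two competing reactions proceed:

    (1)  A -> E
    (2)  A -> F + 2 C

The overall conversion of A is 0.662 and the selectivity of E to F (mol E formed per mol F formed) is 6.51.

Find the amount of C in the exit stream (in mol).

11 mol

Conversion of A: A consumed = 0.662 × 62.34 = 41.27 mol = 1ξ₁ + 1ξ₂.
Selectivity: 1ξ₁ / (1ξ₂) = 6.51 → ξ₁ = 6.51 ξ₂.
Substitute: (1·6.51 + 1) ξ₂ = 41.27 → ξ₂ = 5.495 mol, ξ₁ = 35.77 mol.
Outlet amounts (n = n₀ + Σ ν·ξ):
  A: 62.34 − 1(35.77) − 1(5.495) = 21.07
  E: 0 + 1(35.77) = 35.77
  F: 0 + 1(5.495) = 5.495
  C: 0 + 2(5.495) = 10.99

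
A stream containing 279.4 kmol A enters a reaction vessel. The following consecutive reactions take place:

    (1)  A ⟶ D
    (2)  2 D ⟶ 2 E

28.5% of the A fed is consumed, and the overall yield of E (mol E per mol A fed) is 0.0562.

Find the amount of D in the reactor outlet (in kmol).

63.9 kmol

Conversion of A: A consumed = 1ξ₁ = 0.285 × 279.4 → ξ₁ = 79.63 kmol.
Yield of E: 2ξ₂ / 279.4 = 0.0562 → ξ₂ = 7.851 kmol.
Outlet amounts (n = n₀ + Σ ν·ξ):
  A: 279.4 − 1(79.63) = 199.8
  D: 0 + 1(79.63) − 2(7.851) = 63.93
  E: 0 + 2(7.851) = 15.7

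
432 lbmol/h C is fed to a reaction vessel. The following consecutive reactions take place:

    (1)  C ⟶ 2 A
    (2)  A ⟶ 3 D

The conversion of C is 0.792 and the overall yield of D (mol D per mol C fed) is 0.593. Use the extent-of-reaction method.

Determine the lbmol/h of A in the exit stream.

Conversion of C: C consumed = 1ξ₁ = 0.792 × 432 → ξ₁ = 342.1 lbmol/h.
Yield of D: 3ξ₂ / 432 = 0.593 → ξ₂ = 85.39 lbmol/h.
Outlet amounts (n = n₀ + Σ ν·ξ):
  C: 432 − 1(342.1) = 89.86
  A: 0 + 2(342.1) − 1(85.39) = 598.9
  D: 0 + 3(85.39) = 256.2

599 lbmol/h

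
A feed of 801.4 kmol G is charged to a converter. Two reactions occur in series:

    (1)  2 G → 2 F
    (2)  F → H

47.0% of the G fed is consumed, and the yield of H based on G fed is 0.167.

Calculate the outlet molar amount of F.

243 kmol

Conversion of G: G consumed = 2ξ₁ = 0.47 × 801.4 → ξ₁ = 188.3 kmol.
Yield of H: 1ξ₂ / 801.4 = 0.167 → ξ₂ = 133.8 kmol.
Outlet amounts (n = n₀ + Σ ν·ξ):
  G: 801.4 − 2(188.3) = 424.7
  F: 0 + 2(188.3) − 1(133.8) = 242.8
  H: 0 + 1(133.8) = 133.8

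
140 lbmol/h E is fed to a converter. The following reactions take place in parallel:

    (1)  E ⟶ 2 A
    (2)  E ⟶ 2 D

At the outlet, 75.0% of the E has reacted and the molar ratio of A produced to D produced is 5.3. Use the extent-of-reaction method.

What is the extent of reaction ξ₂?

ξ₂ = 16.7 lbmol/h

Conversion of E: E consumed = 0.75 × 140 = 105 lbmol/h = 1ξ₁ + 1ξ₂.
Selectivity: 2ξ₁ / (2ξ₂) = 5.3 → ξ₁ = 5.3 ξ₂.
Substitute: (1·5.3 + 1) ξ₂ = 105 → ξ₂ = 16.67 lbmol/h, ξ₁ = 88.33 lbmol/h.
Outlet amounts (n = n₀ + Σ ν·ξ):
  E: 140 − 1(88.33) − 1(16.67) = 35
  A: 0 + 2(88.33) = 176.7
  D: 0 + 2(16.67) = 33.33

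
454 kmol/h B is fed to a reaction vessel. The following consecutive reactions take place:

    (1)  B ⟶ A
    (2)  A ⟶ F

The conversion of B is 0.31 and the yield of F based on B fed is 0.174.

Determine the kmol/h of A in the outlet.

Conversion of B: B consumed = 1ξ₁ = 0.31 × 454 → ξ₁ = 140.7 kmol/h.
Yield of F: 1ξ₂ / 454 = 0.174 → ξ₂ = 79 kmol/h.
Outlet amounts (n = n₀ + Σ ν·ξ):
  B: 454 − 1(140.7) = 313.3
  A: 0 + 1(140.7) − 1(79) = 61.74
  F: 0 + 1(79) = 79

61.7 kmol/h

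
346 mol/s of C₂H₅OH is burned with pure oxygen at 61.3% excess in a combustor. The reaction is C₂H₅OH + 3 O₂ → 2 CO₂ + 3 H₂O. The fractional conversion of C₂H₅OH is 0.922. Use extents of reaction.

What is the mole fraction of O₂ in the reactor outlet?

Stoichiometric O₂ = 3 × 346 = 1038 mol/s; O₂ fed = 1038 × 1.613 = 1674 mol/s.
Fuel reacted = 0.922 × 346 → ξ = 319 mol/s.
Outlet (n = n₀ + ν ξ):
  C₂H₅OH: 346 − 1(319) = 26.99
  O₂: 1674 − 3(319) = 717.3
  CO₂: 0 + 2(319) = 638
  H₂O: 0 + 3(319) = 957
Total out = 2339 mol/s; y_O₂ = 717.3 / 2339 = 0.3066.

0.307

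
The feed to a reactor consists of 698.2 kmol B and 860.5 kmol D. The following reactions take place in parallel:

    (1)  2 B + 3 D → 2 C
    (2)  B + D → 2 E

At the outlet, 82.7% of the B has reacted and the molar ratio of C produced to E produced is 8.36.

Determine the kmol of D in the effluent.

Conversion of B: B consumed = 0.827 × 698.2 = 577.4 kmol = 2ξ₁ + 1ξ₂.
Selectivity: 2ξ₁ / (2ξ₂) = 8.36 → ξ₁ = 8.36 ξ₂.
Substitute: (2·8.36 + 1) ξ₂ = 577.4 → ξ₂ = 32.59 kmol, ξ₁ = 272.4 kmol.
Outlet amounts (n = n₀ + Σ ν·ξ):
  B: 698.2 − 2(272.4) − 1(32.59) = 120.8
  D: 860.5 − 3(272.4) − 1(32.59) = 10.68
  C: 0 + 2(272.4) = 544.8
  E: 0 + 2(32.59) = 65.17

10.7 kmol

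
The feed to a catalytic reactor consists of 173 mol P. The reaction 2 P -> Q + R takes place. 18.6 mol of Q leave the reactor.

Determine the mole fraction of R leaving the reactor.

0.108

For Q: n = n₀ + 1ξ → 18.6 = 0 + 1ξ, giving ξ = 18.6 mol.
Outlet amounts (n = n₀ + ν ξ):
  P: 173 − 2(18.6) = 135.8
  Q: 0 + 1(18.6) = 18.6
  R: 0 + 1(18.6) = 18.6
Total out = 173 mol; y_R = 18.6 / 173 = 0.1075.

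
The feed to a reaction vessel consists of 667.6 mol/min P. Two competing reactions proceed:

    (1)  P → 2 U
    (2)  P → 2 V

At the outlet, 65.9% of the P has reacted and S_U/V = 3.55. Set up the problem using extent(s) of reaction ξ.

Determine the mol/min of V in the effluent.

193 mol/min

Conversion of P: P consumed = 0.659 × 667.6 = 439.9 mol/min = 1ξ₁ + 1ξ₂.
Selectivity: 2ξ₁ / (2ξ₂) = 3.55 → ξ₁ = 3.55 ξ₂.
Substitute: (1·3.55 + 1) ξ₂ = 439.9 → ξ₂ = 96.69 mol/min, ξ₁ = 343.3 mol/min.
Outlet amounts (n = n₀ + Σ ν·ξ):
  P: 667.6 − 1(343.3) − 1(96.69) = 227.7
  U: 0 + 2(343.3) = 686.5
  V: 0 + 2(96.69) = 193.4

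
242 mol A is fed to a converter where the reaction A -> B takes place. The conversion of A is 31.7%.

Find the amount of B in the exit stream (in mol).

76.7 mol

A reacted = 0.317 × 242 = 76.71 mol; ν_A = −1, so ξ = 76.71/1 = 76.71 mol.
Outlet amounts (n = n₀ + ν ξ):
  A: 242 − 1(76.71) = 165.3
  B: 0 + 1(76.71) = 76.71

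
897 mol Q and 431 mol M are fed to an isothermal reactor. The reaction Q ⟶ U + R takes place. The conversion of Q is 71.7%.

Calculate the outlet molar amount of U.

643 mol

Q reacted = 0.717 × 897 = 643.1 mol; ν_Q = −1, so ξ = 643.1/1 = 643.1 mol.
Outlet amounts (n = n₀ + ν ξ):
  Q: 897 − 1(643.1) = 253.9
  U: 0 + 1(643.1) = 643.1
  R: 0 + 1(643.1) = 643.1
  M: 431 (inert)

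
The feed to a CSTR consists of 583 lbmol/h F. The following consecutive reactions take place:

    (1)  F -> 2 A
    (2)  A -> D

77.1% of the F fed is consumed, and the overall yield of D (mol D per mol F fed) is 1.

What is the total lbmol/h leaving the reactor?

Conversion of F: F consumed = 1ξ₁ = 0.771 × 583 → ξ₁ = 449.5 lbmol/h.
Yield of D: 1ξ₂ / 583 = 1 → ξ₂ = 583 lbmol/h.
Outlet amounts (n = n₀ + Σ ν·ξ):
  F: 583 − 1(449.5) = 133.5
  A: 0 + 2(449.5) − 1(583) = 316
  D: 0 + 1(583) = 583
Total out = 133.5 + 316 + 583 = 1032 lbmol/h.

1030 lbmol/h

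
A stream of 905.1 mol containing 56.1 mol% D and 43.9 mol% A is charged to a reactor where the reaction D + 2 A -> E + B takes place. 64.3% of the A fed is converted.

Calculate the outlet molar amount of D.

A reacted = 0.643 × 397.3 = 255.5 mol; ν_A = −2, so ξ = 255.5/2 = 127.7 mol.
Outlet amounts (n = n₀ + ν ξ):
  D: 507.8 − 1(127.7) = 380
  A: 397.3 − 2(127.7) = 141.8
  E: 0 + 1(127.7) = 127.7
  B: 0 + 1(127.7) = 127.7

380 mol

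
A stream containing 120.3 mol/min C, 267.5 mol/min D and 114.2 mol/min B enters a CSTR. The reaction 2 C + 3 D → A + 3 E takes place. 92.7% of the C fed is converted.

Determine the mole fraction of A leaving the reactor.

C reacted = 0.927 × 120.3 = 111.5 mol/min; ν_C = −2, so ξ = 111.5/2 = 55.76 mol/min.
Outlet amounts (n = n₀ + ν ξ):
  C: 120.3 − 2(55.76) = 8.782
  D: 267.5 − 3(55.76) = 100.2
  A: 0 + 1(55.76) = 55.76
  E: 0 + 3(55.76) = 167.3
  B: 114.2 (inert)
Total out = 446.2 mol/min; y_A = 55.76 / 446.2 = 0.125.

0.125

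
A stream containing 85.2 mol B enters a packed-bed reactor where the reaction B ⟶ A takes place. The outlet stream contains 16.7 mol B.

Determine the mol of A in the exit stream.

68.5 mol

For B: n = n₀ − 1ξ → 16.7 = 85.2 − 1ξ, giving ξ = 68.5 mol.
Outlet amounts (n = n₀ + ν ξ):
  B: 85.2 − 1(68.5) = 16.7
  A: 0 + 1(68.5) = 68.5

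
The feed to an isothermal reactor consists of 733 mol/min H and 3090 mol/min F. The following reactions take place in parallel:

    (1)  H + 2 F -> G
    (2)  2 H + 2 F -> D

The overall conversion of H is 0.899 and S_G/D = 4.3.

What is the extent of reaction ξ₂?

Conversion of H: H consumed = 0.899 × 733 = 659 mol/min = 1ξ₁ + 2ξ₂.
Selectivity: 1ξ₁ / (1ξ₂) = 4.3 → ξ₁ = 4.3 ξ₂.
Substitute: (1·4.3 + 2) ξ₂ = 659 → ξ₂ = 104.6 mol/min, ξ₁ = 449.8 mol/min.
Outlet amounts (n = n₀ + Σ ν·ξ):
  H: 733 − 1(449.8) − 2(104.6) = 74.03
  F: 3090 − 2(449.8) − 2(104.6) = 1981
  G: 0 + 1(449.8) = 449.8
  D: 0 + 1(104.6) = 104.6

ξ₂ = 105 mol/min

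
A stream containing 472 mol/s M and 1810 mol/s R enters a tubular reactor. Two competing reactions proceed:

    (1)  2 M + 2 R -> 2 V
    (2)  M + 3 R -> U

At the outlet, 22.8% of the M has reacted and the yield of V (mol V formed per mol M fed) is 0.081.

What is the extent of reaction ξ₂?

Yield of V: 2ξ₁ / 472 = 0.081 → ξ₁ = 19.12 mol/s.
Conversion of M: 2ξ₁ + 1ξ₂ = 0.228 × 472 = 107.6 → ξ₂ = 69.38 mol/s.
Outlet amounts (n = n₀ + Σ ν·ξ):
  M: 472 − 2(19.12) − 1(69.38) = 364.4
  R: 1810 − 2(19.12) − 3(69.38) = 1564
  V: 0 + 2(19.12) = 38.23
  U: 0 + 1(69.38) = 69.38

ξ₂ = 69.4 mol/s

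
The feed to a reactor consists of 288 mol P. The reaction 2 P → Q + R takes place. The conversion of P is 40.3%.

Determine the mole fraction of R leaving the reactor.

0.202

P reacted = 0.403 × 288 = 116.1 mol; ν_P = −2, so ξ = 116.1/2 = 58.03 mol.
Outlet amounts (n = n₀ + ν ξ):
  P: 288 − 2(58.03) = 171.9
  Q: 0 + 1(58.03) = 58.03
  R: 0 + 1(58.03) = 58.03
Total out = 288 mol; y_R = 58.03 / 288 = 0.2015.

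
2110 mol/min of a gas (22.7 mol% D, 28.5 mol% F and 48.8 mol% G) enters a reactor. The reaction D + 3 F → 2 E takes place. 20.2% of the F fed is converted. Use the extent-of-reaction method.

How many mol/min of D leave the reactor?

F reacted = 0.202 × 601.4 = 121.5 mol/min; ν_F = −3, so ξ = 121.5/3 = 40.49 mol/min.
Outlet amounts (n = n₀ + ν ξ):
  D: 479 − 1(40.49) = 438.5
  F: 601.4 − 3(40.49) = 479.9
  E: 0 + 2(40.49) = 80.98
  G: 1030 (inert)

438 mol/min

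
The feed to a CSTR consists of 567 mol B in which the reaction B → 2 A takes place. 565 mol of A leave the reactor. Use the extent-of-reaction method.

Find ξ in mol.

For A: n = n₀ + 2ξ → 565 = 0 + 2ξ, giving ξ = 282.5 mol.
Outlet amounts (n = n₀ + ν ξ):
  B: 567 − 1(282.5) = 284.5
  A: 0 + 2(282.5) = 565

ξ = 282 mol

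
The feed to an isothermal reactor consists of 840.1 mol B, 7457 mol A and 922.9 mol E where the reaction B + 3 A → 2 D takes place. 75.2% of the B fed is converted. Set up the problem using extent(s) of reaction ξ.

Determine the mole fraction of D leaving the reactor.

B reacted = 0.752 × 840.1 = 631.8 mol; ν_B = −1, so ξ = 631.8/1 = 631.8 mol.
Outlet amounts (n = n₀ + ν ξ):
  B: 840.1 − 1(631.8) = 208.3
  A: 7457 − 3(631.8) = 5562
  D: 0 + 2(631.8) = 1264
  E: 922.9 (inert)
Total out = 7956 mol; y_D = 1264 / 7956 = 0.1588.

0.159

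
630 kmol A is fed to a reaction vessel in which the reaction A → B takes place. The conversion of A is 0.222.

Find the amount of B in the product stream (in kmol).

140 kmol

A reacted = 0.222 × 630 = 139.9 kmol; ν_A = −1, so ξ = 139.9/1 = 139.9 kmol.
Outlet amounts (n = n₀ + ν ξ):
  A: 630 − 1(139.9) = 490.1
  B: 0 + 1(139.9) = 139.9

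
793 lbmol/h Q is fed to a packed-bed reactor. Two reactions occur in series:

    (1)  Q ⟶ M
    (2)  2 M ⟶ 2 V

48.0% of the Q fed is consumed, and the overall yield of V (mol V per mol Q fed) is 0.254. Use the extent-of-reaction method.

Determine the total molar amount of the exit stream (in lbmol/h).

793 lbmol/h

Conversion of Q: Q consumed = 1ξ₁ = 0.48 × 793 → ξ₁ = 380.6 lbmol/h.
Yield of V: 2ξ₂ / 793 = 0.254 → ξ₂ = 100.7 lbmol/h.
Outlet amounts (n = n₀ + Σ ν·ξ):
  Q: 793 − 1(380.6) = 412.4
  M: 0 + 1(380.6) − 2(100.7) = 179.2
  V: 0 + 2(100.7) = 201.4
Total out = 412.4 + 179.2 + 201.4 = 793 lbmol/h.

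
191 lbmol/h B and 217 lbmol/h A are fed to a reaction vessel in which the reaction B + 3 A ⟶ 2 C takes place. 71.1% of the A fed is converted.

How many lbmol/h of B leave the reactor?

140 lbmol/h

A reacted = 0.711 × 217 = 154.3 lbmol/h; ν_A = −3, so ξ = 154.3/3 = 51.43 lbmol/h.
Outlet amounts (n = n₀ + ν ξ):
  B: 191 − 1(51.43) = 139.6
  A: 217 − 3(51.43) = 62.71
  C: 0 + 2(51.43) = 102.9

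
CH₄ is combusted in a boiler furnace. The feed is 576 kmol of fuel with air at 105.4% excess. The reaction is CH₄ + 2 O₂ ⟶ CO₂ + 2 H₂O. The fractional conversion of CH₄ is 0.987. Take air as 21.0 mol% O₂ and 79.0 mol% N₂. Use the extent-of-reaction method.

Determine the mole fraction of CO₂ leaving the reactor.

0.048

Stoichiometric O₂ = 2 × 576 = 1152 kmol; O₂ fed = 1152 × 2.054 = 2366 kmol.
N₂ fed = 2366 × 79/21 = 8901 kmol.
Fuel reacted = 0.987 × 576 → ξ = 568.5 kmol.
Outlet (n = n₀ + ν ξ):
  CH₄: 576 − 1(568.5) = 7.488
  O₂: 2366 − 2(568.5) = 1229
  N₂: 8901 (inert)
  CO₂: 0 + 1(568.5) = 568.5
  H₂O: 0 + 2(568.5) = 1137
Total out = 11840 kmol; y_CO₂ = 568.5 / 11840 = 0.048.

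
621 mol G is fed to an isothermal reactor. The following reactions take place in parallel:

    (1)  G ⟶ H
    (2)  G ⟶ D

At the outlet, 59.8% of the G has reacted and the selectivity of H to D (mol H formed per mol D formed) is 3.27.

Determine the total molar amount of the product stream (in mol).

621 mol

Conversion of G: G consumed = 0.598 × 621 = 371.4 mol = 1ξ₁ + 1ξ₂.
Selectivity: 1ξ₁ / (1ξ₂) = 3.27 → ξ₁ = 3.27 ξ₂.
Substitute: (1·3.27 + 1) ξ₂ = 371.4 → ξ₂ = 86.97 mol, ξ₁ = 284.4 mol.
Outlet amounts (n = n₀ + Σ ν·ξ):
  G: 621 − 1(284.4) − 1(86.97) = 249.6
  H: 0 + 1(284.4) = 284.4
  D: 0 + 1(86.97) = 86.97
Total out = 249.6 + 284.4 + 86.97 = 621 mol.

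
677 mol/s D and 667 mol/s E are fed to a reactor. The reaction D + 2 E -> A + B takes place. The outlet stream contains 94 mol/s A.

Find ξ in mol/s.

For A: n = n₀ + 1ξ → 94 = 0 + 1ξ, giving ξ = 94 mol/s.
Outlet amounts (n = n₀ + ν ξ):
  D: 677 − 1(94) = 583
  E: 667 − 2(94) = 479
  A: 0 + 1(94) = 94
  B: 0 + 1(94) = 94

ξ = 94 mol/s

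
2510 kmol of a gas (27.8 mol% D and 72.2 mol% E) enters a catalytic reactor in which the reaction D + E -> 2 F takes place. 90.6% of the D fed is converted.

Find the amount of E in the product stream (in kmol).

1180 kmol

D reacted = 0.906 × 697.8 = 632.2 kmol; ν_D = −1, so ξ = 632.2/1 = 632.2 kmol.
Outlet amounts (n = n₀ + ν ξ):
  D: 697.8 − 1(632.2) = 65.59
  E: 1812 − 1(632.2) = 1180
  F: 0 + 2(632.2) = 1264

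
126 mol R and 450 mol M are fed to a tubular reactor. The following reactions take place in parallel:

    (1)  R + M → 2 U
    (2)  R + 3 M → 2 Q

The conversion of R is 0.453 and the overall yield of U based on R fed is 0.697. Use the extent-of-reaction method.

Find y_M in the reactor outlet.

Yield of U: 2ξ₁ / 126 = 0.697 → ξ₁ = 43.91 mol.
Conversion of R: 1ξ₁ + 1ξ₂ = 0.453 × 126 = 57.08 → ξ₂ = 13.17 mol.
Outlet amounts (n = n₀ + Σ ν·ξ):
  R: 126 − 1(43.91) − 1(13.17) = 68.92
  M: 450 − 1(43.91) − 3(13.17) = 366.6
  U: 0 + 2(43.91) = 87.82
  Q: 0 + 2(13.17) = 26.33
Total out = 549.7 mol; y_M = 366.6 / 549.7 = 0.6669.

0.667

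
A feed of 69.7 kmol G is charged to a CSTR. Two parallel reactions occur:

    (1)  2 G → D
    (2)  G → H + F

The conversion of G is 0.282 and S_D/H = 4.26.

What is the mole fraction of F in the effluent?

Conversion of G: G consumed = 0.282 × 69.7 = 19.66 kmol = 2ξ₁ + 1ξ₂.
Selectivity: 1ξ₁ / (1ξ₂) = 4.26 → ξ₁ = 4.26 ξ₂.
Substitute: (2·4.26 + 1) ξ₂ = 19.66 → ξ₂ = 2.065 kmol, ξ₁ = 8.795 kmol.
Outlet amounts (n = n₀ + Σ ν·ξ):
  G: 69.7 − 2(8.795) − 1(2.065) = 50.04
  D: 0 + 1(8.795) = 8.795
  H: 0 + 1(2.065) = 2.065
  F: 0 + 1(2.065) = 2.065
Total out = 62.97 kmol; y_F = 2.065 / 62.97 = 0.03279.

0.0328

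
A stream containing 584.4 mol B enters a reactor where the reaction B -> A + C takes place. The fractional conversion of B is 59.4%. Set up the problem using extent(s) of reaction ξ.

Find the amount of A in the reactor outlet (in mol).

B reacted = 0.594 × 584.4 = 347.1 mol; ν_B = −1, so ξ = 347.1/1 = 347.1 mol.
Outlet amounts (n = n₀ + ν ξ):
  B: 584.4 − 1(347.1) = 237.3
  A: 0 + 1(347.1) = 347.1
  C: 0 + 1(347.1) = 347.1

347 mol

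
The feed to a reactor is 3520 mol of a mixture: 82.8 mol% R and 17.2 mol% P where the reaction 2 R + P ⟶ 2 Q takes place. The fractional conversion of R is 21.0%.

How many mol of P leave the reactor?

R reacted = 0.21 × 2915 = 612.1 mol; ν_R = −2, so ξ = 612.1/2 = 306 mol.
Outlet amounts (n = n₀ + ν ξ):
  R: 2915 − 2(306) = 2303
  P: 605.4 − 1(306) = 299.4
  Q: 0 + 2(306) = 612.1

299 mol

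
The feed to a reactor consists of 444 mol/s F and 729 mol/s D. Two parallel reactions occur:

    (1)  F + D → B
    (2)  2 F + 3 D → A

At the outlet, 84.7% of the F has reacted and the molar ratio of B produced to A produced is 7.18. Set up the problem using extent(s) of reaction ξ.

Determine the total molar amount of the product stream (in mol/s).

715 mol/s

Conversion of F: F consumed = 0.847 × 444 = 376.1 mol/s = 1ξ₁ + 2ξ₂.
Selectivity: 1ξ₁ / (1ξ₂) = 7.18 → ξ₁ = 7.18 ξ₂.
Substitute: (1·7.18 + 2) ξ₂ = 376.1 → ξ₂ = 40.97 mol/s, ξ₁ = 294.1 mol/s.
Outlet amounts (n = n₀ + Σ ν·ξ):
  F: 444 − 1(294.1) − 2(40.97) = 67.93
  D: 729 − 1(294.1) − 3(40.97) = 312
  B: 0 + 1(294.1) = 294.1
  A: 0 + 1(40.97) = 40.97
Total out = 67.93 + 312 + 294.1 + 40.97 = 715 mol/s.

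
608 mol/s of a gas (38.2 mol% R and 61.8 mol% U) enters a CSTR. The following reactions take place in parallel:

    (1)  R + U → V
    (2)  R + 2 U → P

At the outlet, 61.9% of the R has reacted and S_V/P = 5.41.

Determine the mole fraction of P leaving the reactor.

Conversion of R: R consumed = 0.619 × 232.3 = 143.8 mol/s = 1ξ₁ + 1ξ₂.
Selectivity: 1ξ₁ / (1ξ₂) = 5.41 → ξ₁ = 5.41 ξ₂.
Substitute: (1·5.41 + 1) ξ₂ = 143.8 → ξ₂ = 22.43 mol/s, ξ₁ = 121.3 mol/s.
Outlet amounts (n = n₀ + Σ ν·ξ):
  R: 232.3 − 1(121.3) − 1(22.43) = 88.49
  U: 375.7 − 1(121.3) − 2(22.43) = 209.5
  V: 0 + 1(121.3) = 121.3
  P: 0 + 1(22.43) = 22.43
Total out = 441.8 mol/s; y_P = 22.43 / 441.8 = 0.05077.

0.0508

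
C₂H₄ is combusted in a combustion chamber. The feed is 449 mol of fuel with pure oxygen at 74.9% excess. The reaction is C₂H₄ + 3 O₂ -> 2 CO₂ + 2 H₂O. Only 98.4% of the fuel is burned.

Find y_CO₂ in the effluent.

Stoichiometric O₂ = 3 × 449 = 1347 mol; O₂ fed = 1347 × 1.749 = 2356 mol.
Fuel reacted = 0.984 × 449 → ξ = 441.8 mol.
Outlet (n = n₀ + ν ξ):
  C₂H₄: 449 − 1(441.8) = 7.184
  O₂: 2356 − 3(441.8) = 1030
  CO₂: 0 + 2(441.8) = 883.6
  H₂O: 0 + 2(441.8) = 883.6
Total out = 2805 mol; y_CO₂ = 883.6 / 2805 = 0.315.

0.315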